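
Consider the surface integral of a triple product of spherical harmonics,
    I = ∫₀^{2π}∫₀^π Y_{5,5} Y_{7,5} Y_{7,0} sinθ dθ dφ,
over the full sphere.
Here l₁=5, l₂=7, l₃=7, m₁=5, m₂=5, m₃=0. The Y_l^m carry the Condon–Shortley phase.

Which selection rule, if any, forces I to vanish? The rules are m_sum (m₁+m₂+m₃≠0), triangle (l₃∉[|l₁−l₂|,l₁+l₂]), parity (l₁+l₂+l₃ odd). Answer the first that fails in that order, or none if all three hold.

m_sum

Σmᵢ = 10  ✗
l₃∈[|l₁−l₂|,l₁+l₂]=[2,12], have l₃=7
Σlᵢ = 19 ⇒ odd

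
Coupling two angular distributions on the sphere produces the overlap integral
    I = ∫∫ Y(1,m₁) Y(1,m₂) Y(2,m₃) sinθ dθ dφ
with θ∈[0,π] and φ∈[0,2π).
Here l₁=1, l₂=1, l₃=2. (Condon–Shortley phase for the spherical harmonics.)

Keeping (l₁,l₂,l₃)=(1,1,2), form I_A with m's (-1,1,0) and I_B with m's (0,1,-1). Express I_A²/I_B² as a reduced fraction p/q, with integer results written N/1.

Same 1,1,2: normalisation and zero-m 3j drop out of the ratio.
A: Δ: 0! 2! 2! / 5! → 1/30; sum: t=0:+1/4 = 1/4; 3j²(1 1 2; -1 1 0) = Δ·Π!·Σ² = 1/30  (sign +1)
B: Δ: 0! 2! 2! / 5! → 1/30; sum: t=0:+1/2 = 1/2; 3j²(1 1 2; 0 1 -1) = Δ·Π!·Σ² = 1/10  (sign -1)
I_A²/I_B² = (1/30)/(1/10) = 1/3

1/3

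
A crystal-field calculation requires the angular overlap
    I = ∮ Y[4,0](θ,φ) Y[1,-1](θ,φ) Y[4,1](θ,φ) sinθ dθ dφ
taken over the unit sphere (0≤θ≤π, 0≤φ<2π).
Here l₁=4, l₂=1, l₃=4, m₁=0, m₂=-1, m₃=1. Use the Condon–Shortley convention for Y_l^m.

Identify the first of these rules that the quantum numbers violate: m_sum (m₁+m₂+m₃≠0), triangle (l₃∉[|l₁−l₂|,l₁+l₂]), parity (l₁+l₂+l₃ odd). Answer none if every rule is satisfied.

parity

Σmᵢ = 0  ✓
l₃∈[|l₁−l₂|,l₁+l₂]=[3,5], have l₃=4  ✓
Σlᵢ = 9 ⇒ odd  ✗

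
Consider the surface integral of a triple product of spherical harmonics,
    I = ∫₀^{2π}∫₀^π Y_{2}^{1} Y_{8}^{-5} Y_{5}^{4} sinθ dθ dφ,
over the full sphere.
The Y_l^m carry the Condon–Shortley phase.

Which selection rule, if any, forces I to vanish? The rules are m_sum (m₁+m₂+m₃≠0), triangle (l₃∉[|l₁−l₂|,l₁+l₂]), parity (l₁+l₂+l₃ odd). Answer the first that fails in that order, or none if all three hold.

azimuthal sum: 1 − 5 + 4 = 0  ✓
6 ≤ 5 ≤ 10 (triangle on l)  ✗
L = 2 + 8 + 5 = 15 (odd)

triangle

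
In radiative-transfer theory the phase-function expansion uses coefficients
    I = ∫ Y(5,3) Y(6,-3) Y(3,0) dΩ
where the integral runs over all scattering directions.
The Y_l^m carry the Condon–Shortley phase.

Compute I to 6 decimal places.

0.036034

Checks pass: Σm=0; 14 even; l₃=3∈[1,11].
(2·5+1)(2·6+1)(2·3+1) = 1001
Δ: 8! 2! 4! / 15! → 1/675675
sum: t=3:−1/8640 t=4:+1/2304 t=5:−1/8640 = 7/34560
3j²(5 6 3; 0 0 0) = Δ·Π!·Σ² = 7/429  (sign -1)
sum: t=0:+1/483840 t=1:−1/20160 t=2:+1/17280 = 1/96768
3j²(5 6 3; 3 -3 0) = Δ·Π!·Σ² = 1/1001  (sign -1)
combine: 4πI² = 1001·7/429·1/1001 = 7/429
take √, sign +1: I = 0.03603425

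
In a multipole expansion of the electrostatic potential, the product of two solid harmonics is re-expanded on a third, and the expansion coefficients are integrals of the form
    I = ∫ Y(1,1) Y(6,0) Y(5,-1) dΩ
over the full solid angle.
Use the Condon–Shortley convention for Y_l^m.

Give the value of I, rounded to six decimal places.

0.158246

Rules hold: Σm=0, L=12 even, 5≤5≤7.
N = 3·13·11 = 429
Δ = 2!·0!·10!/13! = 1/858
Racah Σ t=1..1: t=1:−1/14400 = -1/14400
⇒ 3j(1 6 5; 0 0 0)² = 6/143, sgn +1
Racah Σ t=0..0: t=0:+1/34560 = 1/34560
⇒ 3j(1 6 5; 1 0 -1)² = 5/286, sgn +1
4πI² = N·(3j₀)²·(3jₘ)² = 45/143
I = +1·√(0.314685/4π) = 0.15824621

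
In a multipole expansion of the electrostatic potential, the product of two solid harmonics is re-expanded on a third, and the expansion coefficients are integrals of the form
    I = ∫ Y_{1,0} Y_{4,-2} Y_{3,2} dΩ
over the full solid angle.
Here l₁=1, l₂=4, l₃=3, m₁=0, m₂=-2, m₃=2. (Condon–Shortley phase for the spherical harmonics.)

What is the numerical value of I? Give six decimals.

m-sum 0 ✓  L=8 even ✓  3≤3≤5 ✓
Π(2lᵢ+1) = 3×9×7 = 189
triangle coeff Δ(1,4,3) = 1/252
Σ_t [1,1]: t=1:−1/36 = -1/36
(3j)²=4/63 [(1 4 3; 0 0 0)], sign=+1
Σ_t [1,1]: t=1:−1/120 = -1/120
(3j)²=1/21 [(1 4 3; 0 -2 2)], sign=+1
⇒ 4πI² = 4/7
I = (+1)√(4/7/(4π)) = 0.21324362

0.213244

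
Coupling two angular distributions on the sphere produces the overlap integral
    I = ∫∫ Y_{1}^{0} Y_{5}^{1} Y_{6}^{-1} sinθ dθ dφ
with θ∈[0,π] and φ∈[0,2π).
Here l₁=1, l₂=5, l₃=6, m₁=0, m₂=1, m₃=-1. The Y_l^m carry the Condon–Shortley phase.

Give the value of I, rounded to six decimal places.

-0.241725

Rules hold: Σm=0, L=12 even, 4≤6≤6.
N = 3·11·13 = 429
Δ = 0!·2!·10!/13! = 1/858
Racah Σ t=0..0: t=0:+1/14400 = 1/14400
⇒ 3j(1 5 6; 0 0 0)² = 6/143, sgn +1
Racah Σ t=0..0: t=0:+1/17280 = 1/17280
⇒ 3j(1 5 6; 0 1 -1)² = 35/858, sgn -1
4πI² = N·(3j₀)²·(3jₘ)² = 105/143
I = -1·√(0.734266/4π) = -0.24172507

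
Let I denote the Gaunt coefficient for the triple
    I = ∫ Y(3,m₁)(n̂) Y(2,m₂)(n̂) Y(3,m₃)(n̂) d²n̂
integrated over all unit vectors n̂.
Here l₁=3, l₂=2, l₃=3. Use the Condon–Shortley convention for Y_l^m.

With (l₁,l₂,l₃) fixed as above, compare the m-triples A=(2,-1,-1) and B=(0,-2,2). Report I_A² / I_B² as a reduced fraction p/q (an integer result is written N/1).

l's match ⇒ only the (l;m) 3-j factors differ between A and B.
A: triangle coeff Δ(3,2,3) = 1/3780; Σ_t [0,1]: t=0:+1/12 t=1:−1/48 = 1/16; (3j)²=1/28 [(3 2 3; 2 -1 -1)], sign=+1
B: triangle coeff Δ(3,2,3) = 1/3780; Σ_t [0,0]: t=0:+1/24 = 1/24; (3j)²=1/21 [(3 2 3; 0 -2 2)], sign=-1
I_A²/I_B² = (1/28)/(1/21) = 3/4

3/4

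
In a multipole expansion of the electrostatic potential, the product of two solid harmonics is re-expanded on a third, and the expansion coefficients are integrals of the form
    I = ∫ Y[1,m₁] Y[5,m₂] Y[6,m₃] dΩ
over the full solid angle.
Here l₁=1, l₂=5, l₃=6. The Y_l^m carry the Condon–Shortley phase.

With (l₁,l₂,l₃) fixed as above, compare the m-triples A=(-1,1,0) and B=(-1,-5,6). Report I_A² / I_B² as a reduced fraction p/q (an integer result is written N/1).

l's match ⇒ only the (l;m) 3-j factors differ between A and B.
A: triangle coeff Δ(1,5,6) = 1/858; Σ_t [0,0]: t=0:+1/34560 = 1/34560; (3j)²=5/286 [(1 5 6; -1 1 0)], sign=+1
B: triangle coeff Δ(1,5,6) = 1/858; Σ_t [0,0]: t=0:+1/7257600 = 1/7257600; (3j)²=1/13 [(1 5 6; -1 -5 6)], sign=+1
I_A²/I_B² = (5/286)/(1/13) = 5/22

5/22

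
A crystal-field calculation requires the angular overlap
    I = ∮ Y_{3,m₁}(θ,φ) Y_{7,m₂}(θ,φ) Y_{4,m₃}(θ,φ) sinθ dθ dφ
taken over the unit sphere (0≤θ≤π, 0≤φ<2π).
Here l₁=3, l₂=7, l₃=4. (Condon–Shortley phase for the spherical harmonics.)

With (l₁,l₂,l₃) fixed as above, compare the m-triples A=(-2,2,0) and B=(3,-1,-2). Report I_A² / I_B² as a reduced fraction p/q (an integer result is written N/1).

Shared (l₁,l₂,l₃)=(3,7,4): N and (l;000)² cancel in I_A²/I_B².
A: Δ = 6!·0!·8!/15! = 1/45045; Racah Σ t=5..5: t=5:−1/69120 = -1/69120; ⇒ 3j(3 7 4; -2 2 0)² = 2/143, sgn -1
B: Δ = 6!·0!·8!/15! = 1/45045; Racah Σ t=0..0: t=0:+1/1036800 = 1/1036800; ⇒ 3j(3 7 4; 3 -1 -2)² = 4/6435, sgn +1
I_A²/I_B² = (2/143)/(4/6435) = 45/2

45/2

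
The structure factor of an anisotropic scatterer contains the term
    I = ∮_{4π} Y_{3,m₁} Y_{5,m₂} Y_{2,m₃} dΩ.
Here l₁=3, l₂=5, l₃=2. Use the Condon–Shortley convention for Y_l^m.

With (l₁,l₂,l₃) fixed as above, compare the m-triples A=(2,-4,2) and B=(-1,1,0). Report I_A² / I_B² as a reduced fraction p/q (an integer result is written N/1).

Same 3,5,2: normalisation and zero-m 3j drop out of the ratio.
A: Δ: 6! 0! 4! / 11! → 1/2310; sum: t=1:−1/2880 = -1/2880; 3j²(3 5 2; 2 -4 2) = Δ·Π!·Σ² = 3/55  (sign -1)
B: Δ: 6! 0! 4! / 11! → 1/2310; sum: t=4:+1/192 = 1/192; 3j²(3 5 2; -1 1 0) = Δ·Π!·Σ² = 3/77  (sign +1)
I_A²/I_B² = (3/55)/(3/77) = 7/5

7/5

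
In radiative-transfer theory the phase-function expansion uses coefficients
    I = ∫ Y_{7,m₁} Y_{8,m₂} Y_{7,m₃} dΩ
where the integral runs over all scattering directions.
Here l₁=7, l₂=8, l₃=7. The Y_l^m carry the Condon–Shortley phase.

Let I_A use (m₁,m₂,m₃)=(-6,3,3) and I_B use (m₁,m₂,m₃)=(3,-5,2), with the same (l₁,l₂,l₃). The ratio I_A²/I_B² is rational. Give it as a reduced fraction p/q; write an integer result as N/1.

Shared (l₁,l₂,l₃)=(7,8,7): N and (l;000)² cancel in I_A²/I_B².
A: Δ = 8!·6!·8!/23! = 1/22086194130; Racah Σ t=7..8: t=7:−1/2090188800 t=8:+1/3483648000 = -1/5225472000; ⇒ 3j(7 8 7; -6 3 3)² = 32/7429, sgn -1
B: Δ = 8!·6!·8!/23! = 1/22086194130; Racah Σ t=0..3: t=0:+1/1393459200 t=1:−1/261273600 t=2:+1/348364800 t=3:−1/3483648000 = -11/20901888000; ⇒ 3j(7 8 7; 3 -5 2)² = 66/37145, sgn +1
I_A²/I_B² = (32/7429)/(66/37145) = 80/33

80/33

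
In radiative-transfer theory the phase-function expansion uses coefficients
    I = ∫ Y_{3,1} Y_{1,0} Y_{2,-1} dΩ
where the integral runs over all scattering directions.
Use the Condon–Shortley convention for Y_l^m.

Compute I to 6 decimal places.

Checks pass: Σm=0; 6 even; l₃=2∈[2,4].
(2·3+1)(2·1+1)(2·2+1) = 105
Δ: 2! 4! 0! / 7! → 1/105
sum: t=1:−1/4 = -1/4
3j²(3 1 2; 0 0 0) = Δ·Π!·Σ² = 3/35  (sign -1)
sum: t=1:−1/6 = -1/6
3j²(3 1 2; 1 0 -1) = Δ·Π!·Σ² = 8/105  (sign +1)
combine: 4πI² = 105·3/35·8/105 = 24/35
take √, sign -1: I = -0.23359668

-0.233597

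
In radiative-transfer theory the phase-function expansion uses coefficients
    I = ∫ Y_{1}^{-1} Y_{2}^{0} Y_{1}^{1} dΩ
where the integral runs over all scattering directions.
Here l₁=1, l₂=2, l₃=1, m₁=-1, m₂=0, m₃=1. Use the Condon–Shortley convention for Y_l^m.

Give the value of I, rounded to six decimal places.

0.126157

m-sum 0 ✓  L=4 even ✓  1≤1≤3 ✓
Π(2lᵢ+1) = 3×5×3 = 45
triangle coeff Δ(1,2,1) = 1/30
Σ_t [1,1]: t=1:−1/1 = -1/1
(3j)²=2/15 [(1 2 1; 0 0 0)], sign=+1
Σ_t [2,2]: t=2:+1/4 = 1/4
(3j)²=1/30 [(1 2 1; -1 0 1)], sign=+1
⇒ 4πI² = 1/5
I = (+1)√(1/5/(4π)) = 0.12615663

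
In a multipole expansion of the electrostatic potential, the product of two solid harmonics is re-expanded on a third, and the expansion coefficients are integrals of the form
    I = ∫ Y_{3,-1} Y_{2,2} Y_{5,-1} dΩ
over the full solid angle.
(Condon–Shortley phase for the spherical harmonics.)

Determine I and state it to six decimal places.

Rules hold: Σm=0, L=10 even, 1≤5≤5.
N = 7·5·11 = 385
Δ = 0!·6!·4!/11! = 1/2310
Racah Σ t=0..0: t=0:+1/144 = 1/144
⇒ 3j(3 2 5; 0 0 0)² = 10/231, sgn -1
Racah Σ t=0..0: t=0:+1/1152 = 1/1152
⇒ 3j(3 2 5; -1 2 -1)² = 1/154, sgn +1
4πI² = N·(3j₀)²·(3jₘ)² = 25/231
I = -1·√(0.108225/4π) = -0.09280237

-0.092802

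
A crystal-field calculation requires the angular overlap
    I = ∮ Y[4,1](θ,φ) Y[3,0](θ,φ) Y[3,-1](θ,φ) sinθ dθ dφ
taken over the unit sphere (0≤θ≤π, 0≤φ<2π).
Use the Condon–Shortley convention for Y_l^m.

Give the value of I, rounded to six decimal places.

Rules hold: Σm=0, L=10 even, 1≤3≤7.
N = 9·7·7 = 441
Δ = 4!·4!·2!/11! = 1/34650
Racah Σ t=1..3: t=1:−1/72 t=2:+1/16 t=3:−1/72 = 5/144
⇒ 3j(4 3 3; 0 0 0)² = 2/77, sgn -1
Racah Σ t=1..3: t=1:−1/48 t=2:+1/24 t=3:−1/288 = 5/288
⇒ 3j(4 3 3; 1 0 -1)² = 5/462, sgn +1
4πI² = N·(3j₀)²·(3jₘ)² = 15/121
I = -1·√(0.123967/4π) = -0.09932258

-0.099323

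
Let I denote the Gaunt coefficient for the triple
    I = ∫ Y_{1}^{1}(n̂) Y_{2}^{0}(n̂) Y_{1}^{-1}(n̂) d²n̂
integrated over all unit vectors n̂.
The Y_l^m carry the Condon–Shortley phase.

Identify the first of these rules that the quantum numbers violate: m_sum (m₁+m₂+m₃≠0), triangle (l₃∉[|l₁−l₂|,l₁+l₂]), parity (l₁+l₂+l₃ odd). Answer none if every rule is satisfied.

none

azimuthal sum: 1 + 0 − 1 = 0  ✓
1 ≤ 1 ≤ 3 (triangle on l)  ✓
L = 1 + 2 + 1 = 4 (even)  ✓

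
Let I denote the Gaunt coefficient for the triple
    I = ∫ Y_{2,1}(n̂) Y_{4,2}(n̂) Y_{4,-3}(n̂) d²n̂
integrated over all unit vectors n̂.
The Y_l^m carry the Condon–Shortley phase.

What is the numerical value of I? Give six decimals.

-0.187702

Checks pass: Σm=0; 10 even; l₃=4∈[2,6].
(2·2+1)(2·4+1)(2·4+1) = 405
Δ: 2! 2! 6! / 11! → 1/13860
sum: t=0:+1/192 t=1:−1/36 t=2:+1/192 = -5/288
3j²(2 4 4; 0 0 0) = Δ·Π!·Σ² = 20/693  (sign -1)
sum: t=0:+1/1440 t=1:−1/240 = -1/288
3j²(2 4 4; 1 2 -3) = Δ·Π!·Σ² = 5/132  (sign +1)
combine: 4πI² = 405·20/693·5/132 = 375/847
take √, sign -1: I = -0.18770204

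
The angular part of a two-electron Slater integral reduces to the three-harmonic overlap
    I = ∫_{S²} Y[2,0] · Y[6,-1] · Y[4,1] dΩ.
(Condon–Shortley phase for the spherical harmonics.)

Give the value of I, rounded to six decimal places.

m-sum 0 ✓  L=12 even ✓  4≤4≤8 ✓
Π(2lᵢ+1) = 5×13×9 = 585
triangle coeff Δ(2,6,4) = 1/6435
Σ_t [2,2]: t=2:+1/2304 = 1/2304
(3j)²=5/143 [(2 6 4; 0 0 0)], sign=+1
Σ_t [2,2]: t=2:+1/2880 = 1/2880
(3j)²=14/429 [(2 6 4; 0 -1 1)], sign=-1
⇒ 4πI² = 1050/1573
I = (-1)√(1050/1573/(4π)) = -0.23047581

-0.230476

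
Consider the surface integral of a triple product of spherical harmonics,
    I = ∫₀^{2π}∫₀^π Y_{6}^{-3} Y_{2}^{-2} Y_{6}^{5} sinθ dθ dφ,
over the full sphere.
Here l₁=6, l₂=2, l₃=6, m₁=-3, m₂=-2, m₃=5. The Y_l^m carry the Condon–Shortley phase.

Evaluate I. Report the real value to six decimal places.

0.120286

Rules hold: Σm=0, L=14 even, 4≤6≤8.
N = 13·5·13 = 845
Δ = 2!·10!·2!/15! = 1/90090
Racah Σ t=0..2: t=0:+1/69120 t=1:−1/14400 t=2:+1/69120 = -7/172800
⇒ 3j(6 2 6; 0 0 0)² = 14/715, sgn -1
Racah Σ t=0..0: t=0:+1/1451520 = 1/1451520
⇒ 3j(6 2 6; -3 -2 5)² = 1/91, sgn -1
4πI² = N·(3j₀)²·(3jₘ)² = 2/11
I = +1·√(0.181818/4π) = 0.12028562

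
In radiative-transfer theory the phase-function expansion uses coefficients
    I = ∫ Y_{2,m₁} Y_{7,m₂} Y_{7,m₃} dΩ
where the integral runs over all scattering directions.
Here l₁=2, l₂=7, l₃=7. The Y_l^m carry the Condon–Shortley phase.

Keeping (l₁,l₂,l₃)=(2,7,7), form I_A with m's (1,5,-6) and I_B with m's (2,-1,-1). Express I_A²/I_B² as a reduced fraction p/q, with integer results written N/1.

1573/1568

l's match ⇒ only the (l;m) 3-j factors differ between A and B.
A: triangle coeff Δ(2,7,7) = 1/185640; Σ_t [0,1]: t=0:+1/958003200 t=1:−1/79833600 = -1/87091200; (3j)²=121/4760 [(2 7 7; 1 5 -6)], sign=+1
B: triangle coeff Δ(2,7,7) = 1/185640; Σ_t [0,0]: t=0:+1/2073600 = 1/2073600; (3j)²=28/1105 [(2 7 7; 2 -1 -1)], sign=+1
I_A²/I_B² = (121/4760)/(28/1105) = 1573/1568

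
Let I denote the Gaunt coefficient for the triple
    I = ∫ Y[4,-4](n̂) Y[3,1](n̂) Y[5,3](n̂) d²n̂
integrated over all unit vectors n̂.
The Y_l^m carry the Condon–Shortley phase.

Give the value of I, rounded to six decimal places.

0.169606

m-sum 0 ✓  L=12 even ✓  1≤5≤7 ✓
Π(2lᵢ+1) = 9×7×11 = 693
triangle coeff Δ(4,3,5) = 1/180180
Σ_t [0,2]: t=0:+1/576 t=1:−1/144 t=2:+1/576 = -1/288
(3j)²=20/1001 [(4 3 5; 0 0 0)], sign=+1
Σ_t [2,2]: t=2:+1/5760 = 1/5760
(3j)²=56/2145 [(4 3 5; -4 1 3)], sign=+1
⇒ 4πI² = 672/1859
I = (+1)√(672/1859/(4π)) = 0.16960553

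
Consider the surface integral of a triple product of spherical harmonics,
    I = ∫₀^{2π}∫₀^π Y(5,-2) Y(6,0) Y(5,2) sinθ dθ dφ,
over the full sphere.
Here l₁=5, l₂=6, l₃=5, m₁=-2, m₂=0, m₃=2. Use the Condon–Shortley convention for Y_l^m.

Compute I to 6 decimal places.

-0.110455

Checks pass: Σm=0; 16 even; l₃=5∈[1,11].
(2·5+1)(2·6+1)(2·5+1) = 1573
Δ: 6! 4! 6! / 17! → 1/28588560
sum: t=1:−1/345600 t=2:+1/13824 t=3:−1/5184 t=4:+1/13824 t=5:−1/345600 = -7/129600
3j²(5 6 5; 0 0 0) = Δ·Π!·Σ² = 80/7293  (sign +1)
sum: t=3:−1/31104 t=4:+1/13824 t=5:−1/57600 t=6:+1/3110400 = 1/43200
3j²(5 6 5; -2 0 2) = Δ·Π!·Σ² = 108/12155  (sign -1)
combine: 4πI² = 1573·80/7293·108/12155 = 576/3757
take √, sign -1: I = -0.11045508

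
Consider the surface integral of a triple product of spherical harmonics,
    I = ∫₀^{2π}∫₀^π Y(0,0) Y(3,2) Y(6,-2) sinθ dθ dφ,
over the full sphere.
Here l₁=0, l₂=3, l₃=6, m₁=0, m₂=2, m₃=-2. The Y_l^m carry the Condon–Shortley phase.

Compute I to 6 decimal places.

0.000000

|0−3|≤6≤0+3 violated ⇒ I = 0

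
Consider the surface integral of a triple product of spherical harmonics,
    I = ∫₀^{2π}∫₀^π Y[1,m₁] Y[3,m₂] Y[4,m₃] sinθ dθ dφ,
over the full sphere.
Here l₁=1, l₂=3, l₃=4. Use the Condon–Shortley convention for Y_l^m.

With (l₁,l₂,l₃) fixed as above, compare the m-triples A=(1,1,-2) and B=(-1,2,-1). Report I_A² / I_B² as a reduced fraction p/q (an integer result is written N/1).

l's match ⇒ only the (l;m) 3-j factors differ between A and B.
A: triangle coeff Δ(1,3,4) = 1/252; Σ_t [0,0]: t=0:+1/96 = 1/96; (3j)²=5/84 [(1 3 4; 1 1 -2)], sign=+1
B: triangle coeff Δ(1,3,4) = 1/252; Σ_t [0,0]: t=0:+1/240 = 1/240; (3j)²=1/84 [(1 3 4; -1 2 -1)], sign=-1
I_A²/I_B² = (5/84)/(1/84) = 5/1

5/1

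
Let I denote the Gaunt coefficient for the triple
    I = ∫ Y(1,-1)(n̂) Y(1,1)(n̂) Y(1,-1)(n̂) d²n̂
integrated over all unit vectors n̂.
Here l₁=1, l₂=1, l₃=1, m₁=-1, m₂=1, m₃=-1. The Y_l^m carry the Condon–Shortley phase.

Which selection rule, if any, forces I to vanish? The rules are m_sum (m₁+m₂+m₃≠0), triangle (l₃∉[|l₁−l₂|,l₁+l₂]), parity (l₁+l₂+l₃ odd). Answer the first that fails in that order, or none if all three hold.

Σmᵢ = -1  ✗
l₃∈[|l₁−l₂|,l₁+l₂]=[0,2], have l₃=1
Σlᵢ = 3 ⇒ odd

m_sum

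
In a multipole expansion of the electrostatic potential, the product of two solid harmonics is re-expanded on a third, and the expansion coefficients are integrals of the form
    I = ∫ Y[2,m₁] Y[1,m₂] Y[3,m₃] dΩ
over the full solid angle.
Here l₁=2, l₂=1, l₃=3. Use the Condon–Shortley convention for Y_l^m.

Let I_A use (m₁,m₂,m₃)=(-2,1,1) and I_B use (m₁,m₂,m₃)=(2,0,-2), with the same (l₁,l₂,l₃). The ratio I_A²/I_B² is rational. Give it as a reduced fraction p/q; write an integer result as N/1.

Shared (l₁,l₂,l₃)=(2,1,3): N and (l;000)² cancel in I_A²/I_B².
A: Δ = 0!·4!·2!/7! = 1/105; Racah Σ t=0..0: t=0:+1/48 = 1/48; ⇒ 3j(2 1 3; -2 1 1)² = 1/105, sgn +1
B: Δ = 0!·4!·2!/7! = 1/105; Racah Σ t=0..0: t=0:+1/24 = 1/24; ⇒ 3j(2 1 3; 2 0 -2)² = 1/21, sgn -1
I_A²/I_B² = (1/105)/(1/21) = 1/5

1/5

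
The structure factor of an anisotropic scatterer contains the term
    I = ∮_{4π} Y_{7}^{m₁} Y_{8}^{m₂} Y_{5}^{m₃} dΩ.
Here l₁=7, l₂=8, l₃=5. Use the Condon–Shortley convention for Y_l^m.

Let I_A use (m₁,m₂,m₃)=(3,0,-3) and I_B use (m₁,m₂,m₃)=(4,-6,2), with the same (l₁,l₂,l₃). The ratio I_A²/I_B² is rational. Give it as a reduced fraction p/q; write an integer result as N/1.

l's match ⇒ only the (l;m) 3-j factors differ between A and B.
A: triangle coeff Δ(7,8,5) = 1/814773960; Σ_t [2,4]: t=2:+1/232243200 t=3:−1/21772800 t=4:+1/19906560 = 1/116121600; (3j)²=48/46189 [(7 8 5; 3 0 -3)], sign=+1
B: triangle coeff Δ(7,8,5) = 1/814773960; Σ_t [0,2]: t=0:+1/1045094400 t=1:−1/174182400 t=2:+1/348364800 = -1/522547200; (3j)²=11/1938 [(7 8 5; 4 -6 2)], sign=+1
I_A²/I_B² = (48/46189)/(11/1938) = 288/1573

288/1573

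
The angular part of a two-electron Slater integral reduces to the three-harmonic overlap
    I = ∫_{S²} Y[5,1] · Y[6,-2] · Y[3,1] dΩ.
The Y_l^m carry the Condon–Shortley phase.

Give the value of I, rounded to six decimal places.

0.134828

Rules hold: Σm=0, L=14 even, 1≤3≤11.
N = 11·13·7 = 1001
Δ = 8!·2!·4!/15! = 1/675675
Racah Σ t=3..5: t=3:−1/8640 t=4:+1/2304 t=5:−1/8640 = 7/34560
⇒ 3j(5 6 3; 0 0 0)² = 7/429, sgn -1
Racah Σ t=2..4: t=2:+1/11520 t=3:−1/4320 t=4:+1/27648 = -1/9216
⇒ 3j(5 6 3; 1 -2 1)² = 2/143, sgn -1
4πI² = N·(3j₀)²·(3jₘ)² = 98/429
I = +1·√(0.228438/4π) = 0.13482780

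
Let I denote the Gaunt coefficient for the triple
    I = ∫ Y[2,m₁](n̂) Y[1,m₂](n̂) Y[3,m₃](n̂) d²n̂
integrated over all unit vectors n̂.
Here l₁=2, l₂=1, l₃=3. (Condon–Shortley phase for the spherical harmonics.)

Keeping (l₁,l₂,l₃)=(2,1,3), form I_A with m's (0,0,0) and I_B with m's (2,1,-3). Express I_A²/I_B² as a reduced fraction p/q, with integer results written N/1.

Shared (l₁,l₂,l₃)=(2,1,3): N and (l;000)² cancel in I_A²/I_B².
A: Δ = 0!·4!·2!/7! = 1/105; Racah Σ t=0..0: t=0:+1/4 = 1/4; ⇒ 3j(2 1 3; 0 0 0)² = 3/35, sgn -1
B: Δ = 0!·4!·2!/7! = 1/105; Racah Σ t=0..0: t=0:+1/48 = 1/48; ⇒ 3j(2 1 3; 2 1 -3)² = 1/7, sgn +1
I_A²/I_B² = (3/35)/(1/7) = 3/5

3/5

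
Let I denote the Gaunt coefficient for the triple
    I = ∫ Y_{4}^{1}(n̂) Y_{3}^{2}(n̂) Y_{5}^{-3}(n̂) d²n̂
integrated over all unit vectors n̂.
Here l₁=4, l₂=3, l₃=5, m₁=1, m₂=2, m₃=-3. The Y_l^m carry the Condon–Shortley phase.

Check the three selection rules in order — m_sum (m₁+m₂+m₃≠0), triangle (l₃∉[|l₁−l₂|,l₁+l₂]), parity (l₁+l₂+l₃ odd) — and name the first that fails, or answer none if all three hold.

none

Σmᵢ = 0  ✓
l₃∈[|l₁−l₂|,l₁+l₂]=[1,7], have l₃=5  ✓
Σlᵢ = 12 ⇒ even  ✓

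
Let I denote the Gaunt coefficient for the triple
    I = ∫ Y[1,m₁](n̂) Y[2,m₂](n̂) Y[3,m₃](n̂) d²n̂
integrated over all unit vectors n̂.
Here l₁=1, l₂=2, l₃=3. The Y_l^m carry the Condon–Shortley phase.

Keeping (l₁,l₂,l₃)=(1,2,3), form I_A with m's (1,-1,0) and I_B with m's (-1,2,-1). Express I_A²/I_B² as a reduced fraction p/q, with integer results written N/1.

Same 1,2,3: normalisation and zero-m 3j drop out of the ratio.
A: Δ: 0! 2! 4! / 7! → 1/105; sum: t=0:+1/12 = 1/12; 3j²(1 2 3; 1 -1 0) = Δ·Π!·Σ² = 1/35  (sign -1)
B: Δ: 0! 2! 4! / 7! → 1/105; sum: t=0:+1/48 = 1/48; 3j²(1 2 3; -1 2 -1) = Δ·Π!·Σ² = 1/105  (sign +1)
I_A²/I_B² = (1/35)/(1/105) = 3/1

3/1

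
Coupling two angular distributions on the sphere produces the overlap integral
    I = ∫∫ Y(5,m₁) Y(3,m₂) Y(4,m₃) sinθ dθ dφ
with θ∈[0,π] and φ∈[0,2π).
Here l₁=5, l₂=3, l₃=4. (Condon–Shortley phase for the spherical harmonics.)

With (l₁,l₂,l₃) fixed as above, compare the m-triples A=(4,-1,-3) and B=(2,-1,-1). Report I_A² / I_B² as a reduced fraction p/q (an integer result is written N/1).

Shared (l₁,l₂,l₃)=(5,3,4): N and (l;000)² cancel in I_A²/I_B².
A: Δ = 4!·6!·2!/13! = 1/180180; Racah Σ t=0..1: t=0:+1/5760 t=1:−1/4320 = -1/17280; ⇒ 3j(5 3 4; 4 -1 -3)² = 7/4290, sgn +1
B: Δ = 4!·6!·2!/13! = 1/180180; Racah Σ t=0..2: t=0:+1/1728 t=1:−1/288 t=2:+1/960 = -1/540; ⇒ 3j(5 3 4; 2 -1 -1)² = 128/6435, sgn +1
I_A²/I_B² = (7/4290)/(128/6435) = 21/256

21/256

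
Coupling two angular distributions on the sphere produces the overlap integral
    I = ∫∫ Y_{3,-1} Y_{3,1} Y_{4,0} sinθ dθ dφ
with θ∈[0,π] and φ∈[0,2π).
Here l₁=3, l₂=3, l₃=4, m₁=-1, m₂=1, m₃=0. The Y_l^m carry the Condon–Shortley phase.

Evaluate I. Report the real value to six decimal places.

-0.025645

m-sum 0 ✓  L=10 even ✓  0≤4≤6 ✓
Π(2lᵢ+1) = 7×7×9 = 441
triangle coeff Δ(3,3,4) = 1/34650
Σ_t [0,2]: t=0:+1/72 t=1:−1/16 t=2:+1/72 = -5/144
(3j)²=2/77 [(3 3 4; 0 0 0)], sign=-1
Σ_t [0,2]: t=0:+1/1152 t=1:−1/36 t=2:+1/32 = 5/1152
(3j)²=1/1386 [(3 3 4; -1 1 0)], sign=+1
⇒ 4πI² = 1/121
I = (-1)√(1/121/(4π)) = -0.02564498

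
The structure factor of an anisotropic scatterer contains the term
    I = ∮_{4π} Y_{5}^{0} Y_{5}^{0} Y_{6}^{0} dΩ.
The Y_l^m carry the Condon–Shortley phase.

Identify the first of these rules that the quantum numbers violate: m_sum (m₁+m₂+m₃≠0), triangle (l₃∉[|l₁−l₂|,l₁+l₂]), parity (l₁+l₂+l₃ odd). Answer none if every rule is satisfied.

Σmᵢ = 0  ✓
l₃∈[|l₁−l₂|,l₁+l₂]=[0,10], have l₃=6  ✓
Σlᵢ = 16 ⇒ even  ✓

none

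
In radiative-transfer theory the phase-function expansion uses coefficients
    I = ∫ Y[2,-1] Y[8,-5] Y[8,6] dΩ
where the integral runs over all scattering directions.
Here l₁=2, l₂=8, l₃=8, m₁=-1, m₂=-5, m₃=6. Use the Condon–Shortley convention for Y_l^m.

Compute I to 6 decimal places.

0.193241

Rules hold: Σm=0, L=18 even, 6≤8≤10.
N = 5·17·17 = 1445
Δ = 2!·2!·14!/19! = 1/348840
Racah Σ t=0..2: t=0:+1/116121600 t=1:−1/25401600 t=2:+1/116121600 = -1/45158400
⇒ 3j(2 8 8; 0 0 0)² = 24/1615, sgn -1
Racah Σ t=1..2: t=1:−1/1916006400 t=2:+1/12454041600 = -1/2264371200
⇒ 3j(2 8 8; -1 -5 6)² = 847/38760, sgn -1
4πI² = N·(3j₀)²·(3jₘ)² = 847/1805
I = +1·√(0.469252/4π) = 0.19324051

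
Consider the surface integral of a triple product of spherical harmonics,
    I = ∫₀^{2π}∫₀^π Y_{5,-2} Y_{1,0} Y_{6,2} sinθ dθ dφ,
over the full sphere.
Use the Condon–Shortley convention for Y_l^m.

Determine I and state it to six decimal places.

0.231133

m-sum 0 ✓  L=12 even ✓  4≤6≤6 ✓
Π(2lᵢ+1) = 11×3×13 = 429
triangle coeff Δ(5,1,6) = 1/858
Σ_t [0,0]: t=0:+1/14400 = 1/14400
(3j)²=6/143 [(5 1 6; 0 0 0)], sign=+1
Σ_t [0,0]: t=0:+1/30240 = 1/30240
(3j)²=16/429 [(5 1 6; -2 0 2)], sign=+1
⇒ 4πI² = 96/143
I = (+1)√(96/143/(4π)) = 0.23113338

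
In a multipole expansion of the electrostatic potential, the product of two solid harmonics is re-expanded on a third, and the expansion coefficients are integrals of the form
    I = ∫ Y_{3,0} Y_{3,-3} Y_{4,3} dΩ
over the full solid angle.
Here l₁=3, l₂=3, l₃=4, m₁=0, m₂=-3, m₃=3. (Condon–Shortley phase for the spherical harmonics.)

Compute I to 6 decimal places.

Rules hold: Σm=0, L=10 even, 0≤4≤6.
N = 7·7·9 = 441
Δ = 2!·4!·4!/11! = 1/34650
Racah Σ t=0..2: t=0:+1/72 t=1:−1/16 t=2:+1/72 = -5/144
⇒ 3j(3 3 4; 0 0 0)² = 2/77, sgn -1
Racah Σ t=0..0: t=0:+1/288 = 1/288
⇒ 3j(3 3 4; 0 -3 3)² = 1/22, sgn -1
4πI² = N·(3j₀)²·(3jₘ)² = 63/121
I = +1·√(0.520661/4π) = 0.20355073

0.203551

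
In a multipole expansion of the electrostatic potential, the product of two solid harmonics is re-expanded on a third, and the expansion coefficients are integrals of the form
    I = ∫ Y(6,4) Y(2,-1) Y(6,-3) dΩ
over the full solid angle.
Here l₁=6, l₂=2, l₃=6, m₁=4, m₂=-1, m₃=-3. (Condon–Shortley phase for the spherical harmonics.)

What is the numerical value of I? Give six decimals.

m-sum 0 ✓  L=14 even ✓  4≤6≤8 ✓
Π(2lᵢ+1) = 13×5×13 = 845
triangle coeff Δ(6,2,6) = 1/90090
Σ_t [0,2]: t=0:+1/69120 t=1:−1/14400 t=2:+1/69120 = -7/172800
(3j)²=14/715 [(6 2 6; 0 0 0)], sign=-1
Σ_t [0,1]: t=0:+1/161280 t=1:−1/725760 = 1/207360
(3j)²=7/286 [(6 2 6; 4 -1 -3)], sign=-1
⇒ 4πI² = 49/121
I = (+1)√(49/121/(4π)) = 0.17951487

0.179515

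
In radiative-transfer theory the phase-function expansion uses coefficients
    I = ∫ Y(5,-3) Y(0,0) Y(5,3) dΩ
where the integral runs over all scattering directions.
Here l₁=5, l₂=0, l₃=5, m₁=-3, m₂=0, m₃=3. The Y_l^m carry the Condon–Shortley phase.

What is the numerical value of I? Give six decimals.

Checks pass: Σm=0; 10 even; l₃=5∈[5,5].
(2·5+1)(2·0+1)(2·5+1) = 121
Δ: 0! 10! 0! / 11! → 1/11
sum: t=0:+1/14400 = 1/14400
3j²(5 0 5; 0 0 0) = Δ·Π!·Σ² = 1/11  (sign -1)
sum: t=0:+1/80640 = 1/80640
3j²(5 0 5; -3 0 3) = Δ·Π!·Σ² = 1/11  (sign +1)
combine: 4πI² = 121·1/11·1/11 = 1/1
take √, sign -1: I = -0.28209479

-0.282095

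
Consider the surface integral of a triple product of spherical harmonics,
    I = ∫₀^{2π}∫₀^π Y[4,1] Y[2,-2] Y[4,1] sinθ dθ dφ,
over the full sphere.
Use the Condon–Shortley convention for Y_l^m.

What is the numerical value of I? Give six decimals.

m-sum 0 ✓  L=10 even ✓  2≤4≤6 ✓
Π(2lᵢ+1) = 9×5×9 = 405
triangle coeff Δ(4,2,4) = 1/13860
Σ_t [0,2]: t=0:+1/192 t=1:−1/36 t=2:+1/192 = -5/288
(3j)²=20/693 [(4 2 4; 0 0 0)], sign=-1
Σ_t [0,0]: t=0:+1/144 = 1/144
(3j)²=10/231 [(4 2 4; 1 -2 1)], sign=-1
⇒ 4πI² = 3000/5929
I = (+1)√(3000/5929/(4π)) = 0.20066192

0.200662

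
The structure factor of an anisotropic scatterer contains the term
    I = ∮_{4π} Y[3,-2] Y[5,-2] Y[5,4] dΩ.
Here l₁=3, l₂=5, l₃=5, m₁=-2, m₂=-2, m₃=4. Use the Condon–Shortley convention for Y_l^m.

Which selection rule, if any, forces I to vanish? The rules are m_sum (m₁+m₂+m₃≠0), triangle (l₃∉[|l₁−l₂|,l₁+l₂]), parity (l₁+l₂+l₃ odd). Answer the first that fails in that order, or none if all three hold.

azimuthal sum: -2 − 2 + 4 = 0  ✓
2 ≤ 5 ≤ 8 (triangle on l)  ✓
L = 3 + 5 + 5 = 13 (odd)  ✗

parity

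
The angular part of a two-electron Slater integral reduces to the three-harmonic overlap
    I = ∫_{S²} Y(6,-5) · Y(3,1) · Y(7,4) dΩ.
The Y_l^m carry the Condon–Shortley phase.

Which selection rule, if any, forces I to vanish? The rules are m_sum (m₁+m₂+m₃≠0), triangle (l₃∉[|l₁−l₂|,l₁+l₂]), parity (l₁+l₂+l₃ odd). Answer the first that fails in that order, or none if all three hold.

Σmᵢ = 0  ✓
l₃∈[|l₁−l₂|,l₁+l₂]=[3,9], have l₃=7  ✓
Σlᵢ = 16 ⇒ even  ✓

none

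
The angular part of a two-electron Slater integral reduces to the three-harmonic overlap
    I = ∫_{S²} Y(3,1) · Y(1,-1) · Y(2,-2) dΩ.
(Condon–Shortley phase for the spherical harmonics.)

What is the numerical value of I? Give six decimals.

0.000000

m-sum = 1 − 1 − 2 = -2 ≠ 0 ⇒ I = 0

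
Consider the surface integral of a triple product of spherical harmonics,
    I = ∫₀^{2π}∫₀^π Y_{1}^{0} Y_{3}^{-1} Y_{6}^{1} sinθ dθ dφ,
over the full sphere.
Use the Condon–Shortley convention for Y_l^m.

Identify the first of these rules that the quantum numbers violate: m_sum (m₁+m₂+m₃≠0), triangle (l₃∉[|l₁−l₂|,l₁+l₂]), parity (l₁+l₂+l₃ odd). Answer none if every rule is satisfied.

triangle

azimuthal sum: 0 − 1 + 1 = 0  ✓
2 ≤ 6 ≤ 4 (triangle on l)  ✗
L = 1 + 3 + 6 = 10 (even)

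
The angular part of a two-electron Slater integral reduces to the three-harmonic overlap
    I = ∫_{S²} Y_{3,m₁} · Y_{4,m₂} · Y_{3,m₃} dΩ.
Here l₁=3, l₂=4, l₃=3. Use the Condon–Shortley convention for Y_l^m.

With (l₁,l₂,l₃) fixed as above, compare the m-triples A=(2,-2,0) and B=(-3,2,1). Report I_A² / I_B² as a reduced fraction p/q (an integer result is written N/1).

1/18

Shared (l₁,l₂,l₃)=(3,4,3): N and (l;000)² cancel in I_A²/I_B².
A: Δ = 4!·2!·4!/11! = 1/34650; Racah Σ t=0..1: t=0:+1/96 t=1:−1/72 = -1/288; ⇒ 3j(3 4 3; 2 -2 0)² = 1/462, sgn +1
B: Δ = 4!·2!·4!/11! = 1/34650; Racah Σ t=4..4: t=4:+1/192 = 1/192; ⇒ 3j(3 4 3; -3 2 1)² = 3/77, sgn +1
I_A²/I_B² = (1/462)/(3/77) = 1/18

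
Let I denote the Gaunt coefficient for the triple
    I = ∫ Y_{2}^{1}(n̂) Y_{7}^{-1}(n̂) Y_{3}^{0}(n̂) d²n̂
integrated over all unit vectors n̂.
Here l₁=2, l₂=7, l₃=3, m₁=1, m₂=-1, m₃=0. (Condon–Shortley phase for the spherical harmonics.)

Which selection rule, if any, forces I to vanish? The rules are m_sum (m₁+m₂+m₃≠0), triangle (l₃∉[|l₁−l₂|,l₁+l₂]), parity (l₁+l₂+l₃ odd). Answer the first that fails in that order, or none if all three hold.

triangle

Σmᵢ = 0  ✓
l₃∈[|l₁−l₂|,l₁+l₂]=[5,9], have l₃=3  ✗
Σlᵢ = 12 ⇒ even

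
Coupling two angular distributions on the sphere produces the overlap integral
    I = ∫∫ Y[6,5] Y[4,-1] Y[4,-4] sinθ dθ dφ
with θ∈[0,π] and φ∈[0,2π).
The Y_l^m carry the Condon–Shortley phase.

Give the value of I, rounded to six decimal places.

0.200167

Rules hold: Σm=0, L=14 even, 2≤4≤10.
N = 13·9·9 = 1053
Δ = 6!·6!·2!/15! = 1/1261260
Racah Σ t=2..4: t=2:+1/4608 t=3:−1/1296 t=4:+1/4608 = -7/20736
⇒ 3j(6 4 4; 0 0 0)² = 20/1287, sgn -1
Racah Σ t=1..1: t=1:−1/172800 = -1/172800
⇒ 3j(6 4 4; 5 -1 -4)² = 2/65, sgn -1
4πI² = N·(3j₀)²·(3jₘ)² = 72/143
I = +1·√(0.503497/4π) = 0.20016738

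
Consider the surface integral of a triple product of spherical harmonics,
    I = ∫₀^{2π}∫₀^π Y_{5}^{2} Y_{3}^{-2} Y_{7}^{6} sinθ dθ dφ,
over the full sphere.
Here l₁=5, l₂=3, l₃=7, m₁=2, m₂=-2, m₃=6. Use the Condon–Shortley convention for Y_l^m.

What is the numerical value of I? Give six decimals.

2 − 2 + 6 = 6 ≠ 0: azimuthal integral kills it; I = 0

0.000000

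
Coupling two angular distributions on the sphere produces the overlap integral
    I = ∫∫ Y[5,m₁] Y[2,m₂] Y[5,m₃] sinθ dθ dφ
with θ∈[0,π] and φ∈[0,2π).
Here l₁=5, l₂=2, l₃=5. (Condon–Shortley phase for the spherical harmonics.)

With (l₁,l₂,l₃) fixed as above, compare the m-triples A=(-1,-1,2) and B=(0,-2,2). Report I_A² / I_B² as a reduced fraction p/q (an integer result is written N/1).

3/10

Shared (l₁,l₂,l₃)=(5,2,5): N and (l;000)² cancel in I_A²/I_B².
A: Δ = 2!·8!·2!/13! = 1/38610; Racah Σ t=0..1: t=0:+1/2880 t=1:−1/1440 = -1/2880; ⇒ 3j(5 2 5; -1 -1 2)² = 7/715, sgn +1
B: Δ = 2!·8!·2!/13! = 1/38610; Racah Σ t=0..0: t=0:+1/2880 = 1/2880; ⇒ 3j(5 2 5; 0 -2 2)² = 14/429, sgn -1
I_A²/I_B² = (7/715)/(14/429) = 3/10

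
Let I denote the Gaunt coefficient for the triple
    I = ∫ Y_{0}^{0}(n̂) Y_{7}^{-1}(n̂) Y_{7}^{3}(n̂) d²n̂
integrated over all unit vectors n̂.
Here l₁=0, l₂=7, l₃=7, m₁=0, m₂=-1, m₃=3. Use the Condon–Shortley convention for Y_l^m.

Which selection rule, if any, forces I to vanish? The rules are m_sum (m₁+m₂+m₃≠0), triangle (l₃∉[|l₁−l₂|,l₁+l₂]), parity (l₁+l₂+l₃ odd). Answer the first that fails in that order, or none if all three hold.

m_sum

azimuthal sum: 0 − 1 + 3 = 2  ✗
7 ≤ 7 ≤ 7 (triangle on l)
L = 0 + 7 + 7 = 14 (even)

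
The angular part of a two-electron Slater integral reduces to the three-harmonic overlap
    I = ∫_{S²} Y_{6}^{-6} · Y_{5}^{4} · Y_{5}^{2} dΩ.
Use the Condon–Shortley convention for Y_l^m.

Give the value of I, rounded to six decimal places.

-0.161540

Checks pass: Σm=0; 16 even; l₃=5∈[1,11].
(2·6+1)(2·5+1)(2·5+1) = 1573
Δ: 6! 6! 4! / 17! → 1/28588560
sum: t=1:−1/345600 t=2:+1/13824 t=3:−1/5184 t=4:+1/13824 t=5:−1/345600 = -7/129600
3j²(6 5 5; 0 0 0) = Δ·Π!·Σ² = 80/7293  (sign +1)
sum: t=6:+1/3110400 = 1/3110400
3j²(6 5 5; -6 4 2) = Δ·Π!·Σ² = 21/1105  (sign -1)
combine: 4πI² = 1573·80/7293·21/1105 = 1232/3757
take √, sign -1: I = -0.16153991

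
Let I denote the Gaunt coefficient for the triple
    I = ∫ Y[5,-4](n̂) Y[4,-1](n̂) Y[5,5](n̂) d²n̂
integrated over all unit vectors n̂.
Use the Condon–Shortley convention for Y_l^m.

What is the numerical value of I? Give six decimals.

0.184127

m-sum 0 ✓  L=14 even ✓  1≤5≤9 ✓
Π(2lᵢ+1) = 11×9×11 = 1089
triangle coeff Δ(5,4,5) = 1/3153150
Σ_t [0,4]: t=0:+1/69120 t=1:−1/1728 t=2:+1/576 t=3:−1/1728 t=4:+1/69120 = 7/11520
(3j)²=2/143 [(5 4 5; 0 0 0)], sign=-1
Σ_t [3,3]: t=3:−1/103680 = -1/103680
(3j)²=4/143 [(5 4 5; -4 -1 5)], sign=-1
⇒ 4πI² = 72/169
I = (+1)√(72/169/(4π)) = 0.18412721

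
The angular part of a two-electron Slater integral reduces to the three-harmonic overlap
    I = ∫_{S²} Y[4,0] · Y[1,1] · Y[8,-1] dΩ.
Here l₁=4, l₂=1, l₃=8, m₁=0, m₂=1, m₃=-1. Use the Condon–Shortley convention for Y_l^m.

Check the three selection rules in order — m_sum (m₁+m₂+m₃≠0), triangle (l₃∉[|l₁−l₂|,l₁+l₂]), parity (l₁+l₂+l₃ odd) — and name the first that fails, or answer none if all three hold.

triangle

azimuthal sum: 0 + 1 − 1 = 0  ✓
3 ≤ 8 ≤ 5 (triangle on l)  ✗
L = 4 + 1 + 8 = 13 (odd)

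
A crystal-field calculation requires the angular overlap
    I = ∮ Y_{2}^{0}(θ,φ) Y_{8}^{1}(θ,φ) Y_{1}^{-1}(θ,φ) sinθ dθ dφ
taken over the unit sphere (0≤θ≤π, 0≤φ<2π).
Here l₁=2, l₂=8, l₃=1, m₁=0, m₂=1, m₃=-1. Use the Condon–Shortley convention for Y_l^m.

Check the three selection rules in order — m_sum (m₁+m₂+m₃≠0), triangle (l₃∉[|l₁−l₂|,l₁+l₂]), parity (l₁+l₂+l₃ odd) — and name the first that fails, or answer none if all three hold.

triangle

Σmᵢ = 0  ✓
l₃∈[|l₁−l₂|,l₁+l₂]=[6,10], have l₃=1  ✗
Σlᵢ = 11 ⇒ odd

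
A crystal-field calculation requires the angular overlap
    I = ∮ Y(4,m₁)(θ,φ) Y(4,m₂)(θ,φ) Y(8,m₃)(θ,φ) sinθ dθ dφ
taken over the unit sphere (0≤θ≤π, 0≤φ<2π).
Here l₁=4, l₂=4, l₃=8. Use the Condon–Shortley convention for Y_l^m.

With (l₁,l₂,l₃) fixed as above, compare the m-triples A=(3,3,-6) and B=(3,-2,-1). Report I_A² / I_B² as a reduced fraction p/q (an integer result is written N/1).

Shared (l₁,l₂,l₃)=(4,4,8): N and (l;000)² cancel in I_A²/I_B².
A: Δ = 0!·8!·8!/17! = 1/218790; Racah Σ t=0..0: t=0:+1/25401600 = 1/25401600; ⇒ 3j(4 4 8; 3 3 -6)² = 8/255, sgn +1
B: Δ = 0!·8!·8!/17! = 1/218790; Racah Σ t=0..0: t=0:+1/7257600 = 1/7257600; ⇒ 3j(4 4 8; 3 -2 -1)² = 14/12155, sgn -1
I_A²/I_B² = (8/255)/(14/12155) = 572/21

572/21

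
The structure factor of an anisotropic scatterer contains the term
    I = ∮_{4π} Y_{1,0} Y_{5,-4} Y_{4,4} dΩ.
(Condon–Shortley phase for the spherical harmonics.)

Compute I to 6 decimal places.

0.147319

Checks pass: Σm=0; 10 even; l₃=4∈[4,6].
(2·1+1)(2·5+1)(2·4+1) = 297
Δ: 2! 0! 8! / 11! → 1/495
sum: t=1:−1/576 = -1/576
3j²(1 5 4; 0 0 0) = Δ·Π!·Σ² = 5/99  (sign -1)
sum: t=1:−1/40320 = -1/40320
3j²(1 5 4; 0 -4 4) = Δ·Π!·Σ² = 1/55  (sign -1)
combine: 4πI² = 297·5/99·1/55 = 3/11
take √, sign +1: I = 0.14731920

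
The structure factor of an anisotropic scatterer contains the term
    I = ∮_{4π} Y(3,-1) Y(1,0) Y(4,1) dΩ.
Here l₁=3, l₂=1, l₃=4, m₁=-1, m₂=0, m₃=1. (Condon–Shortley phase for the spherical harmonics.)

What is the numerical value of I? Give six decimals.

Rules hold: Σm=0, L=8 even, 2≤4≤4.
N = 7·3·9 = 189
Δ = 0!·6!·2!/9! = 1/252
Racah Σ t=0..0: t=0:+1/36 = 1/36
⇒ 3j(3 1 4; 0 0 0)² = 4/63, sgn +1
Racah Σ t=0..0: t=0:+1/48 = 1/48
⇒ 3j(3 1 4; -1 0 1)² = 5/84, sgn -1
4πI² = N·(3j₀)²·(3jₘ)² = 5/7
I = -1·√(0.714286/4π) = -0.23841361

-0.238414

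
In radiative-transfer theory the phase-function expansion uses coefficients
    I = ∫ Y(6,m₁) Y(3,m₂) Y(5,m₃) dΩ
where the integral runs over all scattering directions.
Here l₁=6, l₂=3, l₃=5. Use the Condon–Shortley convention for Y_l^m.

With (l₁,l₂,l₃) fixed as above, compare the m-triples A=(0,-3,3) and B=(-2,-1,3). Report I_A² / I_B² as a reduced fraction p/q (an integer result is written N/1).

Shared (l₁,l₂,l₃)=(6,3,5): N and (l;000)² cancel in I_A²/I_B².
A: Δ = 4!·8!·2!/15! = 1/675675; Racah Σ t=0..0: t=0:+1/69120 = 1/69120; ⇒ 3j(6 3 5; 0 -3 3)² = 4/429, sgn +1
B: Δ = 4!·8!·2!/15! = 1/675675; Racah Σ t=0..2: t=0:+1/1935360 t=1:−1/30240 t=2:+1/11520 = 1/18432; ⇒ 3j(6 3 5; -2 -1 3)² = 7/429, sgn +1
I_A²/I_B² = (4/429)/(7/429) = 4/7

4/7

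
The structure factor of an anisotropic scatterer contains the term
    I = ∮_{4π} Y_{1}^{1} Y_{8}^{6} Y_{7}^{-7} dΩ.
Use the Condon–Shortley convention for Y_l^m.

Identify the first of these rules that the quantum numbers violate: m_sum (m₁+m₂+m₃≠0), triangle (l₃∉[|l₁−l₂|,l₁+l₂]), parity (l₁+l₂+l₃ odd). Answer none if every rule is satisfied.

m₁+m₂+m₃ = 1 + 6 − 7 = 0  ✓
triangle: |1−8|=7 ≤ l₃=7 ≤ 1+8=9  ✓
parity: l₁+l₂+l₃ = 16 is even  ✓

none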